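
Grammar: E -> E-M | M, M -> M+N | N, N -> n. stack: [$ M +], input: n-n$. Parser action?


no handle; shift 'n'
Action: shift


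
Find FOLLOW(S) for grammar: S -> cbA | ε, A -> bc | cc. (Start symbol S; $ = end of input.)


$ ∈ FOLLOW(S). For each A -> αBβ: add FIRST(β)\{ε} to FOLLOW(B); if β nullable, add FOLLOW(A).
FOLLOW(S) = {$}


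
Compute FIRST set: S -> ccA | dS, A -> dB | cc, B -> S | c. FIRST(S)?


Per alternative of S: FIRST(ccA) = {c}; FIRST(dS) = {d}
FIRST(S) = {c, d}


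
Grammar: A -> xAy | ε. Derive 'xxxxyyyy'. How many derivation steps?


Derivation: A => xAy => xxAyy => xxxAyyy => xxxxAyyyy => xxxxyyyy
Steps: 5


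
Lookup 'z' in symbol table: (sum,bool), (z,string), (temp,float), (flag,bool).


Lookup 'z' → type string


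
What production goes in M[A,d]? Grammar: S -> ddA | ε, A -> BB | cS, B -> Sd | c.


For [A, d]: 'd' ∈ FIRST(BB)
Entry: A -> BB


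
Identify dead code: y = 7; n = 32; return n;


y is assigned but never read
Dead: 'y = 7'


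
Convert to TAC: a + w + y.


Break into single-operator statements:
t1 = a + w
t2 = t1 + y


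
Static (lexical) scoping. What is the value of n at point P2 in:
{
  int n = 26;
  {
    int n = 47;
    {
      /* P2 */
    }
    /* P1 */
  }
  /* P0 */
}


P2's block does not declare n; resolves to the enclosing declaration at depth 1
n = 47


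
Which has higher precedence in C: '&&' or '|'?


'|' is bitwise OR (level 3); '&&' is logical AND (level 2)
Higher level binds tighter
'|' has higher precedence than '&&'


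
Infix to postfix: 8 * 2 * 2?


Left to right (same or higher precedence on left)
Postfix: 8 2 * 2 *


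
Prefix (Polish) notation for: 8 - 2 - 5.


left-to-right (same/higher precedence on left): tree is (- (- 8 2) 5)
Prefix: - - 8 2 5


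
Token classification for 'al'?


Pattern: letter/underscore followed by alphanumerics, not a keyword
Type: IDENTIFIER


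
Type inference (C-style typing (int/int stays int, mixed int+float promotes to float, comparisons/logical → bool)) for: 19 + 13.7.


Operand types: int + float
Rule: mixed int/float promotes to float; int/int stays int
Result type: float


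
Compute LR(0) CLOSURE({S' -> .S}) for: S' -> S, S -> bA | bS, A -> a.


Start: S' -> .S
For each item with dot before a nonterminal B, add B -> .γ for every B-production
Closure: [S' -> .S, S -> .bA, S -> .bS]


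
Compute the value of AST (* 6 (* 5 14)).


Evaluate inner: (* 5 14) = 70
Evaluate root: (* 6 70) = 420
Result: 420


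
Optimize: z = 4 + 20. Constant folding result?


4 + 20 = 24 at compile time
Optimized: z = 24


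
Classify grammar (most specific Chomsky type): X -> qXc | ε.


Single nonterminal LHS, but q^n c^n is not regular
Classification: Type 2 (Context-Free)


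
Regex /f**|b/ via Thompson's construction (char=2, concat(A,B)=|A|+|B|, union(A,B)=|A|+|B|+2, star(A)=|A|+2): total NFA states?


Syntax tree has 2 char leaf(s), 1 union(s), 2 star(s)
chars contribute 2×2 = 4; each union adds +2; each star adds +2
Total: 4 + 2 + 4 = 10 states


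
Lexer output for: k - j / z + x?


Scan left to right, longest-match per lexeme
Tokens: ID(k), OP(-), ID(j), OP(/), ID(z), OP(+), ID(x)


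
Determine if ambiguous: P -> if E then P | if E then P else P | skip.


dangling else: 'if E then if E then skip else skip' parses two ways
Ambiguous


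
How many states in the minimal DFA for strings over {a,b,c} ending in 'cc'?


Track the longest suffix of input matching a prefix of 'cc': 3 classes (prefixes of length 0..2)
Minimal DFA: 3 states


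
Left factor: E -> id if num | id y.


Common prefix: 'id'
Factored: E -> id E', E' -> if num | y


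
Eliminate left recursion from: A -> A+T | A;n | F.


Left-recursive alternatives: A+T, A;n; non-recursive: F
Introduce A': A -> FA', A' -> +TA' | ;nA' | ε


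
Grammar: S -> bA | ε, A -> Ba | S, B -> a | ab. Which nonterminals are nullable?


A nonterminal is nullable iff some alternative derives ε (directly, or every symbol in it is nullable)
Nullable: {A, S}


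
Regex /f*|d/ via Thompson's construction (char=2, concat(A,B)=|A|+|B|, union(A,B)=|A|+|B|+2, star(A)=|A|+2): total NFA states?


Syntax tree has 2 char leaf(s), 1 union(s), 1 star(s)
chars contribute 2×2 = 4; each union adds +2; each star adds +2
Total: 4 + 2 + 2 = 8 states


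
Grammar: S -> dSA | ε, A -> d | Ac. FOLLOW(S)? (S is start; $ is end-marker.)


$ ∈ FOLLOW(S). For each A -> αBβ: add FIRST(β)\{ε} to FOLLOW(B); if β nullable, add FOLLOW(A).
FOLLOW(S) = {$, d}


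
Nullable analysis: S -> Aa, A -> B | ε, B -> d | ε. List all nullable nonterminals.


A nonterminal is nullable iff some alternative derives ε (directly, or every symbol in it is nullable)
Nullable: {A, B}


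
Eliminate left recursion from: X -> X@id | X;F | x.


Left-recursive alternatives: X@id, X;F; non-recursive: x
Introduce X': X -> xX', X' -> @idX' | ;FX' | ε


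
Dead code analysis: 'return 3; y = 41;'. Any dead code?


statement follows a return and is unreachable
Dead: 'y = 41'


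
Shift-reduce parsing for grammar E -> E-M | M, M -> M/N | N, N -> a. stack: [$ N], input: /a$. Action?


'N' (not preceded by M/) is the handle for M -> N
Action: reduce (M -> N)


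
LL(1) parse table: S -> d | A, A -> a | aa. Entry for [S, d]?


For [S, d]: 'd' ∈ FIRST(d)
Entry: S -> d


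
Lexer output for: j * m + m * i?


Scan left to right, longest-match per lexeme
Tokens: ID(j), OP(*), ID(m), OP(+), ID(m), OP(*), ID(i)


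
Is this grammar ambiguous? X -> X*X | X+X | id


'id*id+id' has two parse trees (no precedence encoded between * and +)
Ambiguous


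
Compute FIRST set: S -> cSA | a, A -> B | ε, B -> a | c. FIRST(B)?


Per alternative of B: FIRST(a) = {a}; FIRST(c) = {c}
FIRST(B) = {a, c}


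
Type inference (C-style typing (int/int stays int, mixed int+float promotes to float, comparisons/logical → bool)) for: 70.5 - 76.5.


Operand types: float - float
Rule: mixed int/float promotes to float; int/int stays int
Result type: float


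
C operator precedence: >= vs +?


'+' is additive (level 9); '>=' is relational (level 7)
Higher level binds tighter
'+' has higher precedence than '>='


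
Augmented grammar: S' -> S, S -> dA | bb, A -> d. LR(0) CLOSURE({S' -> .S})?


Start: S' -> .S
For each item with dot before a nonterminal B, add B -> .γ for every B-production
Closure: [S' -> .S, S -> .dA, S -> .bb]


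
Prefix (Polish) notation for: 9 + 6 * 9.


'*' binds tighter: tree is (+ 9 (* 6 9))
Prefix: + 9 * 6 9


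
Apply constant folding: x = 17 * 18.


17 * 18 = 306 at compile time
Optimized: x = 306


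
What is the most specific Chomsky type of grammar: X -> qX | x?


Right-linear: every RHS is a terminal or a terminal followed by one nonterminal
Classification: Type 3 (Regular)


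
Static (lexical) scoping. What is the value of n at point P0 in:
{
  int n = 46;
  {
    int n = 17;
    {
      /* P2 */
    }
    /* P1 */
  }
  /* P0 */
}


n declared in the same block as P0
n = 46


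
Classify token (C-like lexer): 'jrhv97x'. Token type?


Pattern: letter/underscore followed by alphanumerics, not a keyword
Type: IDENTIFIER


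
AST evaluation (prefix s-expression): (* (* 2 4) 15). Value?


Evaluate inner: (* 2 4) = 8
Evaluate root: (* 8 15) = 120
Result: 120


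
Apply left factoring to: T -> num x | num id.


Common prefix: 'num'
Factored: T -> num T', T' -> x | id


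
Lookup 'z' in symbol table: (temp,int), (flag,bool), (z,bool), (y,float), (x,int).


Lookup 'z' → type bool


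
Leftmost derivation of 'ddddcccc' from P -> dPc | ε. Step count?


Derivation: P => dPc => ddPcc => dddPccc => ddddPcccc => ddddcccc
Steps: 5


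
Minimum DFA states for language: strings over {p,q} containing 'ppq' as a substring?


KMP-style automaton: 3 progress states + 1 absorbing accept = 4
Minimal DFA: 4 states


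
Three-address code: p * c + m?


Break into single-operator statements:
t1 = p * c
t2 = t1 + m


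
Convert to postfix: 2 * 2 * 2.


Left to right (same or higher precedence on left)
Postfix: 2 2 * 2 *


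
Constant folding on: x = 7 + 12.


7 + 12 = 19 at compile time
Optimized: x = 19


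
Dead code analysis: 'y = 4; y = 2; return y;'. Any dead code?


first assignment to y is overwritten before any read
Dead: 'y = 4'


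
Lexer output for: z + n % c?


Scan left to right, longest-match per lexeme
Tokens: ID(z), OP(+), ID(n), OP(%), ID(c)


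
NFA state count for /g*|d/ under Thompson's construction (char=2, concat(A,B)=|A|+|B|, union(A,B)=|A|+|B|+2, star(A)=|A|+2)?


Syntax tree has 2 char leaf(s), 1 union(s), 1 star(s)
chars contribute 2×2 = 4; each union adds +2; each star adds +2
Total: 4 + 2 + 2 = 8 states


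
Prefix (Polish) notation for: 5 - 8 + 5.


left-to-right (same/higher precedence on left): tree is (+ (- 5 8) 5)
Prefix: + - 5 8 5


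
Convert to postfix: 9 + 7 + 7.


Left to right (same or higher precedence on left)
Postfix: 9 7 + 7 +


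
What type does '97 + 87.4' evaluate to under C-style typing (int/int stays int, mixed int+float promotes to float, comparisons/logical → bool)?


Operand types: int + float
Rule: mixed int/float promotes to float; int/int stays int
Result type: float


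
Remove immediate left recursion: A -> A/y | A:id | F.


Left-recursive alternatives: A/y, A:id; non-recursive: F
Introduce A': A -> FA', A' -> /yA' | :idA' | ε


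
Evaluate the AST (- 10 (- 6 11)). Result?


Evaluate inner: (- 6 11) = -5
Evaluate root: (- 10 -5) = 15
Result: 15


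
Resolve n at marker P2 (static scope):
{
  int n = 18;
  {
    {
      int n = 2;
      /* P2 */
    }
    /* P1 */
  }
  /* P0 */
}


n declared in the same block as P2
n = 2


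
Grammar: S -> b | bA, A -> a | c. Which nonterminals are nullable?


A nonterminal is nullable iff some alternative derives ε (directly, or every symbol in it is nullable)
Nullable: {}


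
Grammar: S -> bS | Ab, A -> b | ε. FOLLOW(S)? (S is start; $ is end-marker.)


$ ∈ FOLLOW(S). For each A -> αBβ: add FIRST(β)\{ε} to FOLLOW(B); if β nullable, add FOLLOW(A).
FOLLOW(S) = {$}


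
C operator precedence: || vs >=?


'>=' is relational (level 7); '||' is logical OR (level 1)
Higher level binds tighter
'>=' has higher precedence than '||'


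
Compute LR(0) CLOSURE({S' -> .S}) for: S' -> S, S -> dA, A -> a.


Start: S' -> .S
For each item with dot before a nonterminal B, add B -> .γ for every B-production
Closure: [S' -> .S, S -> .dA]


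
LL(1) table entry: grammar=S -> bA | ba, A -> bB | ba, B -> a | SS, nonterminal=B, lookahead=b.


For [B, b]: 'b' ∈ FIRST(SS)
Entry: B -> SS


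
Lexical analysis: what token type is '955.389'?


Pattern: digits with a decimal point
Type: FLOAT_LITERAL


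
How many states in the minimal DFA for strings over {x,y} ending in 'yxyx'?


Track the longest suffix of input matching a prefix of 'yxyx': 5 classes (prefixes of length 0..4)
Minimal DFA: 5 states


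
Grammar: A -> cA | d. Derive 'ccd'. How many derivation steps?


Derivation: A => cA => ccA => ccd
Steps: 3


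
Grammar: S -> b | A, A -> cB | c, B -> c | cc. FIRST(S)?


Per alternative of S: FIRST(b) = {b}; FIRST(A) = {c}
FIRST(S) = {b, c}


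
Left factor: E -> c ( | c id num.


Common prefix: 'c'
Factored: E -> c E', E' -> ( | id num


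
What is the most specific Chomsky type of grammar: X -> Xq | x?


Left-linear: every RHS is a terminal or one nonterminal followed by a terminal
Classification: Type 3 (Regular)


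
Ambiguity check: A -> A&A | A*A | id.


'id&id*id' has two parse trees (no precedence encoded between & and *)
Ambiguous


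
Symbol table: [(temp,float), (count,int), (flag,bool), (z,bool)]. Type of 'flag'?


Lookup 'flag' → type bool


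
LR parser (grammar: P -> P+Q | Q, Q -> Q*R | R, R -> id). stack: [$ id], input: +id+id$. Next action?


'id' on top is the handle for R -> id
Action: reduce (R -> id)


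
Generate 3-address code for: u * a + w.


Break into single-operator statements:
t1 = u * a
t2 = t1 + w


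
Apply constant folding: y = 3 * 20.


3 * 20 = 60 at compile time
Optimized: y = 60


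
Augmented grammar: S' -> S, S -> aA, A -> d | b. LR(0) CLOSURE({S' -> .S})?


Start: S' -> .S
For each item with dot before a nonterminal B, add B -> .γ for every B-production
Closure: [S' -> .S, S -> .aA]


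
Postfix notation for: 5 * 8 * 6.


Left to right (same or higher precedence on left)
Postfix: 5 8 * 6 *


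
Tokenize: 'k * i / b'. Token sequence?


Scan left to right, longest-match per lexeme
Tokens: ID(k), OP(*), ID(i), OP(/), ID(b)


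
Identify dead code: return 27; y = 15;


statement follows a return and is unreachable
Dead: 'y = 15'


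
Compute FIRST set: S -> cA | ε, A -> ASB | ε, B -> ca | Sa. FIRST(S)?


Per alternative of S: FIRST(cA) = {c}; FIRST(ε) = {ε}
FIRST(S) = {c, ε}


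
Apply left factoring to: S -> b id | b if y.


Common prefix: 'b'
Factored: S -> b S', S' -> id | if y


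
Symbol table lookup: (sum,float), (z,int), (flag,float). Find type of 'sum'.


Lookup 'sum' → type float


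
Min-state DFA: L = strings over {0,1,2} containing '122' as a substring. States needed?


KMP-style automaton: 3 progress states + 1 absorbing accept = 4
Minimal DFA: 4 states


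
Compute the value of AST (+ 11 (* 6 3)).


Evaluate inner: (* 6 3) = 18
Evaluate root: (+ 11 18) = 29
Result: 29


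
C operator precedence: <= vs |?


'<=' is relational (level 7); '|' is bitwise OR (level 3)
Higher level binds tighter
'<=' has higher precedence than '|'


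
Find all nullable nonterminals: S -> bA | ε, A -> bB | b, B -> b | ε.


A nonterminal is nullable iff some alternative derives ε (directly, or every symbol in it is nullable)
Nullable: {B, S}


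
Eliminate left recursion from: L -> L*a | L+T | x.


Left-recursive alternatives: L*a, L+T; non-recursive: x
Introduce L': L -> xL', L' -> *aL' | +TL' | ε


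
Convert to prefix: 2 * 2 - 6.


left-to-right (same/higher precedence on left): tree is (- (* 2 2) 6)
Prefix: - * 2 2 6


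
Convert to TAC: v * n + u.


Break into single-operator statements:
t1 = v * n
t2 = t1 + u


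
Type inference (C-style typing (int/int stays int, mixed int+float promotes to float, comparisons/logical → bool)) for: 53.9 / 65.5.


Operand types: float / float
Rule: mixed int/float promotes to float; int/int stays int
Result type: float


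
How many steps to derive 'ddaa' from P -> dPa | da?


Derivation: P => dPa => ddaa
Steps: 2


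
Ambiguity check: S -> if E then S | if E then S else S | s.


dangling else: 'if E then if E then s else s' parses two ways
Ambiguous


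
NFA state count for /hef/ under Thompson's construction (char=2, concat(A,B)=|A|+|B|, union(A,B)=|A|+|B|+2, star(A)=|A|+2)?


Syntax tree has 3 char leaf(s), 0 union(s), 0 star(s)
chars contribute 3×2 = 6; each union adds +2; each star adds +2
Total: 6 + 0 + 0 = 6 states


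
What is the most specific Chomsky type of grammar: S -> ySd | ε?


Single nonterminal LHS, but y^n d^n is not regular
Classification: Type 2 (Context-Free)


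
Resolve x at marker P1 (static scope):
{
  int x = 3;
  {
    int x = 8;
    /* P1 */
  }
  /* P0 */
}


x declared in the same block as P1
x = 8


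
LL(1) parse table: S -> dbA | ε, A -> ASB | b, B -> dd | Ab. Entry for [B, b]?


For [B, b]: 'b' ∈ FIRST(Ab)
Entry: B -> Ab


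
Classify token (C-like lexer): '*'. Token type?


Pattern: operator symbol
Type: OPERATOR


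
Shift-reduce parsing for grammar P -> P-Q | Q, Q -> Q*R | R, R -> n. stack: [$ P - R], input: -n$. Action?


'R' (not preceded by Q*) is the handle for Q -> R
Action: reduce (Q -> R)


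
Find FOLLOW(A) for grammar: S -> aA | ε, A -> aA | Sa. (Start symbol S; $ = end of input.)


$ ∈ FOLLOW(S). For each A -> αBβ: add FIRST(β)\{ε} to FOLLOW(B); if β nullable, add FOLLOW(A).
FOLLOW(A) = {$, a}


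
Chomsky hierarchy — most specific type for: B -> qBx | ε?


Single nonterminal LHS, but q^n x^n is not regular
Classification: Type 2 (Context-Free)


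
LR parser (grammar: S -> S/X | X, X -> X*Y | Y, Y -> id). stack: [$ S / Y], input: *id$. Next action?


'Y' (not preceded by X*) is the handle for X -> Y
Action: reduce (X -> Y)


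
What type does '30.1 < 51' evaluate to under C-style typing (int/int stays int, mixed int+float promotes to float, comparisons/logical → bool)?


Operand types: float < int
Rule: comparison yields bool
Result type: bool


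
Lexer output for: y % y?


Scan left to right, longest-match per lexeme
Tokens: ID(y), OP(%), ID(y)


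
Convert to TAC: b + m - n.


Break into single-operator statements:
t1 = b + m
t2 = t1 - n


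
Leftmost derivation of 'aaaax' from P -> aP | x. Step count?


Derivation: P => aP => aaP => aaaP => aaaaP => aaaax
Steps: 5


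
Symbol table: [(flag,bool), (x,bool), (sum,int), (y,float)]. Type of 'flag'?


Lookup 'flag' → type bool


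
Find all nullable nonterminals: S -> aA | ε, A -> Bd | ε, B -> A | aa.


A nonterminal is nullable iff some alternative derives ε (directly, or every symbol in it is nullable)
Nullable: {A, B, S}


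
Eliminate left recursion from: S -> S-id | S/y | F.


Left-recursive alternatives: S-id, S/y; non-recursive: F
Introduce S': S -> FS', S' -> -idS' | /yS' | ε


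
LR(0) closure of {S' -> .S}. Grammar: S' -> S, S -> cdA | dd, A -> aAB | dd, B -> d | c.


Start: S' -> .S
For each item with dot before a nonterminal B, add B -> .γ for every B-production
Closure: [S' -> .S, S -> .cdA, S -> .dd]


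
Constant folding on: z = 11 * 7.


11 * 7 = 77 at compile time
Optimized: z = 77


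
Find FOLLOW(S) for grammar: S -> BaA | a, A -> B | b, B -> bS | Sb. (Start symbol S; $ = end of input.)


$ ∈ FOLLOW(S). For each A -> αBβ: add FIRST(β)\{ε} to FOLLOW(B); if β nullable, add FOLLOW(A).
FOLLOW(S) = {$, a, b}


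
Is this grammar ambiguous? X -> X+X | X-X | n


'n+n-n' has two parse trees (no precedence encoded between + and -)
Ambiguous


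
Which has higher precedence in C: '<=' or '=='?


'<=' is relational (level 7); '==' is equality (level 6)
Higher level binds tighter
'<=' has higher precedence than '=='


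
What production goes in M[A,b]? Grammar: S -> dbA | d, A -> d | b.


For [A, b]: 'b' ∈ FIRST(b)
Entry: A -> b


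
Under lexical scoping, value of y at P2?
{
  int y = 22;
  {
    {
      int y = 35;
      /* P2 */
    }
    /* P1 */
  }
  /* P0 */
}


y declared in the same block as P2
y = 35


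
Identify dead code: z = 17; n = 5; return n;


z is assigned but never read
Dead: 'z = 17'


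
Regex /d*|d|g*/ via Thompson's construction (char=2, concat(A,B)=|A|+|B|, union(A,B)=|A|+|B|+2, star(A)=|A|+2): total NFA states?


Syntax tree has 3 char leaf(s), 2 union(s), 2 star(s)
chars contribute 3×2 = 6; each union adds +2; each star adds +2
Total: 6 + 4 + 4 = 14 states


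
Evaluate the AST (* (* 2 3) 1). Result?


Evaluate inner: (* 2 3) = 6
Evaluate root: (* 6 1) = 6
Result: 6


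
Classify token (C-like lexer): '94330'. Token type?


Pattern: digits only
Type: INTEGER_LITERAL


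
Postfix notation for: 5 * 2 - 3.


Left to right (same or higher precedence on left)
Postfix: 5 2 * 3 -


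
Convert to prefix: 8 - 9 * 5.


'*' binds tighter: tree is (- 8 (* 9 5))
Prefix: - 8 * 9 5


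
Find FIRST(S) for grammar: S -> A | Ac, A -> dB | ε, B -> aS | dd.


Per alternative of S: FIRST(A) = {d, ε}; FIRST(Ac) = {c, d}
FIRST(S) = {c, d, ε}


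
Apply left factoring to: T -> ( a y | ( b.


Common prefix: '('
Factored: T -> ( T', T' -> a y | b


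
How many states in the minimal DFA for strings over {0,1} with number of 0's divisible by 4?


Track (count of 0) mod 4: states 0..3, accept at 0
Minimal DFA: 4 states


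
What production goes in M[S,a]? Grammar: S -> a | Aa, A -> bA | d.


For [S, a]: 'a' ∈ FIRST(a)
Entry: S -> a


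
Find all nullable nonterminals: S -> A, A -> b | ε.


A nonterminal is nullable iff some alternative derives ε (directly, or every symbol in it is nullable)
Nullable: {A, S}


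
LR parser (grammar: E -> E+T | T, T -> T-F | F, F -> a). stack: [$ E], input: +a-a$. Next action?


shift '+' to continue E -> E+T
Action: shift


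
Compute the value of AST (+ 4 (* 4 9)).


Evaluate inner: (* 4 9) = 36
Evaluate root: (+ 4 36) = 40
Result: 40


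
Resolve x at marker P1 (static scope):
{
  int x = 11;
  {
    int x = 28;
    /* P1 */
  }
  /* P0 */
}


x declared in the same block as P1
x = 28


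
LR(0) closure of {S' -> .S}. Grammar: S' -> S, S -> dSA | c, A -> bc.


Start: S' -> .S
For each item with dot before a nonterminal B, add B -> .γ for every B-production
Closure: [S' -> .S, S -> .dSA, S -> .c]


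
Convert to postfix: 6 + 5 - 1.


Left to right (same or higher precedence on left)
Postfix: 6 5 + 1 -


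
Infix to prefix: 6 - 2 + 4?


left-to-right (same/higher precedence on left): tree is (+ (- 6 2) 4)
Prefix: + - 6 2 4


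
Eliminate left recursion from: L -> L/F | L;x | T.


Left-recursive alternatives: L/F, L;x; non-recursive: T
Introduce L': L -> TL', L' -> /FL' | ;xL' | ε


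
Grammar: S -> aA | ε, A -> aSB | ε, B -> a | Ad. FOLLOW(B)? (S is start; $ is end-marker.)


$ ∈ FOLLOW(S). For each A -> αBβ: add FIRST(β)\{ε} to FOLLOW(B); if β nullable, add FOLLOW(A).
FOLLOW(B) = {$, a, d}


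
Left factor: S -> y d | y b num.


Common prefix: 'y'
Factored: S -> y S', S' -> d | b num


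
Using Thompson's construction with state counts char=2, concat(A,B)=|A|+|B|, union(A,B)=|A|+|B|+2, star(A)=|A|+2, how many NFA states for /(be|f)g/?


Syntax tree has 4 char leaf(s), 1 union(s), 0 star(s)
chars contribute 4×2 = 8; each union adds +2; each star adds +2
Total: 8 + 2 + 0 = 10 states


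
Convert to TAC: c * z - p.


Break into single-operator statements:
t1 = c * z
t2 = t1 - p


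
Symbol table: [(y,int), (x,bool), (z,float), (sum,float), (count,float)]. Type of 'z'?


Lookup 'z' → type float


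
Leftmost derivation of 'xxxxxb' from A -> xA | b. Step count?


Derivation: A => xA => xxA => xxxA => xxxxA => xxxxxA => xxxxxb
Steps: 6


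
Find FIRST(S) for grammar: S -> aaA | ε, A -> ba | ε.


Per alternative of S: FIRST(aaA) = {a}; FIRST(ε) = {ε}
FIRST(S) = {a, ε}


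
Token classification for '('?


Pattern: delimiter/punctuation
Type: PUNCTUATION


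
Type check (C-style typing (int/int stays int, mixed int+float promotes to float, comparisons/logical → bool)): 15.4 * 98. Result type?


Operand types: float * int
Rule: mixed int/float promotes to float; int/int stays int
Result type: float


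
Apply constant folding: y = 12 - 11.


12 - 11 = 1 at compile time
Optimized: y = 1


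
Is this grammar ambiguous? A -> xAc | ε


balanced x^n…c^n: each string has a unique parse
Unambiguous


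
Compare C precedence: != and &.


'!=' is equality (level 6); '&' is bitwise AND (level 5)
Higher level binds tighter
'!=' has higher precedence than '&'


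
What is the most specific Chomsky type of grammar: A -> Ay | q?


Left-linear: every RHS is a terminal or one nonterminal followed by a terminal
Classification: Type 3 (Regular)


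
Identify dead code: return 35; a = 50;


statement follows a return and is unreachable
Dead: 'a = 50'


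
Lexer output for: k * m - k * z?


Scan left to right, longest-match per lexeme
Tokens: ID(k), OP(*), ID(m), OP(-), ID(k), OP(*), ID(z)


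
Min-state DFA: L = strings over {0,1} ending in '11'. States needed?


Track the longest suffix of input matching a prefix of '11': 3 classes (prefixes of length 0..2)
Minimal DFA: 3 states


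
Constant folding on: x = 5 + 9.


5 + 9 = 14 at compile time
Optimized: x = 14


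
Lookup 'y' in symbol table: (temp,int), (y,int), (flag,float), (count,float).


Lookup 'y' → type int


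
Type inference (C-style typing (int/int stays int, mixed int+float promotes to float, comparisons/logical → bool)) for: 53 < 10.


Operand types: int < int
Rule: comparison yields bool
Result type: bool


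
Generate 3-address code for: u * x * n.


Break into single-operator statements:
t1 = u * x
t2 = t1 * n


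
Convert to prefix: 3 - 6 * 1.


'*' binds tighter: tree is (- 3 (* 6 1))
Prefix: - 3 * 6 1


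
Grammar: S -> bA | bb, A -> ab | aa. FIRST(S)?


Per alternative of S: FIRST(bA) = {b}; FIRST(bb) = {b}
FIRST(S) = {b}


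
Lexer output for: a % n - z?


Scan left to right, longest-match per lexeme
Tokens: ID(a), OP(%), ID(n), OP(-), ID(z)


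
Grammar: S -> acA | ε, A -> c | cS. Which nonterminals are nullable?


A nonterminal is nullable iff some alternative derives ε (directly, or every symbol in it is nullable)
Nullable: {S}


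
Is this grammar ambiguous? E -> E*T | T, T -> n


precedence layered via separate nonterminal T: deterministic
Unambiguous


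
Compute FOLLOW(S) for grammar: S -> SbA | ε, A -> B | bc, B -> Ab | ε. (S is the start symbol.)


$ ∈ FOLLOW(S). For each A -> αBβ: add FIRST(β)\{ε} to FOLLOW(B); if β nullable, add FOLLOW(A).
FOLLOW(S) = {$, b}


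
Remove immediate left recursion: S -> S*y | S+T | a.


Left-recursive alternatives: S*y, S+T; non-recursive: a
Introduce S': S -> aS', S' -> *yS' | +TS' | ε


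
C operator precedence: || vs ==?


'==' is equality (level 6); '||' is logical OR (level 1)
Higher level binds tighter
'==' has higher precedence than '||'


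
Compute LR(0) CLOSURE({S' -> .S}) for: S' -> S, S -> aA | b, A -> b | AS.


Start: S' -> .S
For each item with dot before a nonterminal B, add B -> .γ for every B-production
Closure: [S' -> .S, S -> .aA, S -> .b]


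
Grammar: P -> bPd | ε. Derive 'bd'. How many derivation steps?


Derivation: P => bPd => bd
Steps: 2


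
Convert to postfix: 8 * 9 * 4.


Left to right (same or higher precedence on left)
Postfix: 8 9 * 4 *


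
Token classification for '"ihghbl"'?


Pattern: double-quoted sequence
Type: STRING_LITERAL


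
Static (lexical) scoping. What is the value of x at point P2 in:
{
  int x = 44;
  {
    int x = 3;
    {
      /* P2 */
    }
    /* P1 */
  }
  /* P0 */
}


P2's block does not declare x; resolves to the enclosing declaration at depth 1
x = 3


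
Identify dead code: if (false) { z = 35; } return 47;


condition is constant false, so the whole block is unreachable
Dead: 'if (false) { z = 35; }'


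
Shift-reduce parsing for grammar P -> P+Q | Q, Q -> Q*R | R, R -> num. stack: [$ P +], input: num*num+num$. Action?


no handle ('P+' is not any RHS); shift 'num'
Action: shift


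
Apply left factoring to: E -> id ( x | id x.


Common prefix: 'id'
Factored: E -> id E', E' -> ( x | x


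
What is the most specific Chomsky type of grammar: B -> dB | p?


Right-linear: every RHS is a terminal or a terminal followed by one nonterminal
Classification: Type 3 (Regular)


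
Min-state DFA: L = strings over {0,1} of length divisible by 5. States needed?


Track length mod 5: states 0..4, accept at 0
Minimal DFA: 5 states


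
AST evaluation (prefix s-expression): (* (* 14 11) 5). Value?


Evaluate inner: (* 14 11) = 154
Evaluate root: (* 154 5) = 770
Result: 770


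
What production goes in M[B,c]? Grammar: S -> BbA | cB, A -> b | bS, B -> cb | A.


For [B, c]: 'c' ∈ FIRST(cb)
Entry: B -> cb


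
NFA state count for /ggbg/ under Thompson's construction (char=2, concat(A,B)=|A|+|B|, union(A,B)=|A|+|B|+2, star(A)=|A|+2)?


Syntax tree has 4 char leaf(s), 0 union(s), 0 star(s)
chars contribute 4×2 = 8; each union adds +2; each star adds +2
Total: 8 + 0 + 0 = 8 states


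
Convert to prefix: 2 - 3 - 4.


left-to-right (same/higher precedence on left): tree is (- (- 2 3) 4)
Prefix: - - 2 3 4


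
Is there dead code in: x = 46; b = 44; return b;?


x is assigned but never read
Dead: 'x = 46'


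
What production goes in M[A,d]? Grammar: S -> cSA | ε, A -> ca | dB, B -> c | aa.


For [A, d]: 'd' ∈ FIRST(dB)
Entry: A -> dB


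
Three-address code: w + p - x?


Break into single-operator statements:
t1 = w + p
t2 = t1 - x


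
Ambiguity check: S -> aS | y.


right-linear, alternatives start with distinct terminals 'a' vs 'y': unique leftmost derivation
Unambiguous


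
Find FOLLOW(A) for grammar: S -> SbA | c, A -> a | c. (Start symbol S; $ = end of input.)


$ ∈ FOLLOW(S). For each A -> αBβ: add FIRST(β)\{ε} to FOLLOW(B); if β nullable, add FOLLOW(A).
FOLLOW(A) = {$, b}


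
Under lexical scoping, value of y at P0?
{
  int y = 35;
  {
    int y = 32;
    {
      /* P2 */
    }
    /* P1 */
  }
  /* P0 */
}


y declared in the same block as P0
y = 35


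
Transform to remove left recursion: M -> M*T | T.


Left-recursive alternatives: M*T; non-recursive: T
Introduce M': M -> TM', M' -> *TM' | ε


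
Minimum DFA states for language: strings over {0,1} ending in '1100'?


Track the longest suffix of input matching a prefix of '1100': 5 classes (prefixes of length 0..4)
Minimal DFA: 5 states


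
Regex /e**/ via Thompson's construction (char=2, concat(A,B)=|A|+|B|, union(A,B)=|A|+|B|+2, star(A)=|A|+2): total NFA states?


Syntax tree has 1 char leaf(s), 0 union(s), 2 star(s)
chars contribute 1×2 = 2; each union adds +2; each star adds +2
Total: 2 + 0 + 4 = 6 states


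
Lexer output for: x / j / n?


Scan left to right, longest-match per lexeme
Tokens: ID(x), OP(/), ID(j), OP(/), ID(n)


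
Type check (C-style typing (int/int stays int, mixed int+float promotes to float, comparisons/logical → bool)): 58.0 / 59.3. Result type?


Operand types: float / float
Rule: mixed int/float promotes to float; int/int stays int
Result type: float


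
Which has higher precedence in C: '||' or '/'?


'/' is multiplicative (level 10); '||' is logical OR (level 1)
Higher level binds tighter
'/' has higher precedence than '||'


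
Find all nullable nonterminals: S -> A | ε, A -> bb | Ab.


A nonterminal is nullable iff some alternative derives ε (directly, or every symbol in it is nullable)
Nullable: {S}


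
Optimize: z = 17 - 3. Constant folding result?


17 - 3 = 14 at compile time
Optimized: z = 14


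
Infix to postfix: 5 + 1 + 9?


Left to right (same or higher precedence on left)
Postfix: 5 1 + 9 +


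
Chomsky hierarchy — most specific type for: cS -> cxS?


LHS has context (more than one symbol) and |LHS| ≤ |RHS|
Classification: Type 1 (Context-Sensitive)


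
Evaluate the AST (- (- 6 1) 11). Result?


Evaluate inner: (- 6 1) = 5
Evaluate root: (- 5 11) = -6
Result: -6


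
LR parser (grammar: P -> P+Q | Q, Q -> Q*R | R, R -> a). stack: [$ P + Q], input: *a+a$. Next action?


'*' can extend Q; shift to build Q -> Q*R
Action: shift


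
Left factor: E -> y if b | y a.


Common prefix: 'y'
Factored: E -> y E', E' -> if b | a


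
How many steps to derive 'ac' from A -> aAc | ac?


Derivation: A => ac
Steps: 1


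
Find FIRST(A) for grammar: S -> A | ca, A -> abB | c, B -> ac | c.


Per alternative of A: FIRST(abB) = {a}; FIRST(c) = {c}
FIRST(A) = {a, c}


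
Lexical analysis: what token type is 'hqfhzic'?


Pattern: letter/underscore followed by alphanumerics, not a keyword
Type: IDENTIFIER


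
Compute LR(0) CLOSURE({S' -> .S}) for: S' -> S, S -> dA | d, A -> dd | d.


Start: S' -> .S
For each item with dot before a nonterminal B, add B -> .γ for every B-production
Closure: [S' -> .S, S -> .dA, S -> .d]


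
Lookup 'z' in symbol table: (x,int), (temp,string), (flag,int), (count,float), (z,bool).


Lookup 'z' → type bool


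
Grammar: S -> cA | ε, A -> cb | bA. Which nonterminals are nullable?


A nonterminal is nullable iff some alternative derives ε (directly, or every symbol in it is nullable)
Nullable: {S}


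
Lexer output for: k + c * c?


Scan left to right, longest-match per lexeme
Tokens: ID(k), OP(+), ID(c), OP(*), ID(c)


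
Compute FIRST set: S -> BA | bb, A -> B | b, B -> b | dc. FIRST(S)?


Per alternative of S: FIRST(BA) = {b, d}; FIRST(bb) = {b}
FIRST(S) = {b, d}


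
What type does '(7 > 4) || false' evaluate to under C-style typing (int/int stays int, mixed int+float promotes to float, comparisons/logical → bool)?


Operand types: bool || bool
Rule: logical operators take bool operands and yield bool
Result type: bool


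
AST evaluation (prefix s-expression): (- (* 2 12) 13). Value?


Evaluate inner: (* 2 12) = 24
Evaluate root: (- 24 13) = 11
Result: 11


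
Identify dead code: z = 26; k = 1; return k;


z is assigned but never read
Dead: 'z = 26'


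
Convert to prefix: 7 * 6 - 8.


left-to-right (same/higher precedence on left): tree is (- (* 7 6) 8)
Prefix: - * 7 6 8


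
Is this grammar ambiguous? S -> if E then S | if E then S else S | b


dangling else: 'if E then if E then b else b' parses two ways
Ambiguous


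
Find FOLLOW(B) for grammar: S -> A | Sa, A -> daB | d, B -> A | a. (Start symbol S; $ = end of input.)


$ ∈ FOLLOW(S). For each A -> αBβ: add FIRST(β)\{ε} to FOLLOW(B); if β nullable, add FOLLOW(A).
FOLLOW(B) = {$, a}


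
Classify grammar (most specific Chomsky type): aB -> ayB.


LHS has context (more than one symbol) and |LHS| ≤ |RHS|
Classification: Type 1 (Context-Sensitive)


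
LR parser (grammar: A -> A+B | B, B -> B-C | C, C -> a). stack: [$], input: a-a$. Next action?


no handle on stack; shift 'a'
Action: shift


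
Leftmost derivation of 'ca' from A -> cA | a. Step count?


Derivation: A => cA => ca
Steps: 2


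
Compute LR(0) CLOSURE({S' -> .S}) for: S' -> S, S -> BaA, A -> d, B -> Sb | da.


Start: S' -> .S
For each item with dot before a nonterminal B, add B -> .γ for every B-production
Closure: [S' -> .S, S -> .BaA, B -> .Sb, B -> .da]


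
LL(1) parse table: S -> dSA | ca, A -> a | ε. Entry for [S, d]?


For [S, d]: 'd' ∈ FIRST(dSA)
Entry: S -> dSA


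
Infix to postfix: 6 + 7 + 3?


Left to right (same or higher precedence on left)
Postfix: 6 7 + 3 +


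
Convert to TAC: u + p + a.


Break into single-operator statements:
t1 = u + p
t2 = t1 + a


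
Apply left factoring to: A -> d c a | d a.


Common prefix: 'd'
Factored: A -> d A', A' -> c a | a


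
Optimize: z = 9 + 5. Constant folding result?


9 + 5 = 14 at compile time
Optimized: z = 14


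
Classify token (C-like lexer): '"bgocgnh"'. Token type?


Pattern: double-quoted sequence
Type: STRING_LITERAL


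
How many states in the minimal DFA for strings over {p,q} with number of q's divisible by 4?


Track (count of q) mod 4: states 0..3, accept at 0
Minimal DFA: 4 states


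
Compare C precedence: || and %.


'%' is multiplicative (level 10); '||' is logical OR (level 1)
Higher level binds tighter
'%' has higher precedence than '||'


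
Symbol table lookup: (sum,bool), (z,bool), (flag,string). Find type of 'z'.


Lookup 'z' → type bool


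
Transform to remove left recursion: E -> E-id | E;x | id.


Left-recursive alternatives: E-id, E;x; non-recursive: id
Introduce E': E -> idE', E' -> -idE' | ;xE' | ε


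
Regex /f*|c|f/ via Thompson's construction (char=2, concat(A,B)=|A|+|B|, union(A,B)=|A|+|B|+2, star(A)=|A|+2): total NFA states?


Syntax tree has 3 char leaf(s), 2 union(s), 1 star(s)
chars contribute 3×2 = 6; each union adds +2; each star adds +2
Total: 6 + 4 + 2 = 12 states


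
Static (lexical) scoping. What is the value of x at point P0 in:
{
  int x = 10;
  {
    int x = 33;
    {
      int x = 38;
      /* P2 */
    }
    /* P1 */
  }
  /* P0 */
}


x declared in the same block as P0
x = 10


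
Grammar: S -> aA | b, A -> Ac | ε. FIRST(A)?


Per alternative of A: FIRST(Ac) = {c}; FIRST(ε) = {ε}
FIRST(A) = {c, ε}


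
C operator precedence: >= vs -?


'-' is additive (level 9); '>=' is relational (level 7)
Higher level binds tighter
'-' has higher precedence than '>='


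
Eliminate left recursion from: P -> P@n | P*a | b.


Left-recursive alternatives: P@n, P*a; non-recursive: b
Introduce P': P -> bP', P' -> @nP' | *aP' | ε


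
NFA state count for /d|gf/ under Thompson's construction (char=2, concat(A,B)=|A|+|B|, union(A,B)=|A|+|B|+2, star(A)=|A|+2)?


Syntax tree has 3 char leaf(s), 1 union(s), 0 star(s)
chars contribute 3×2 = 6; each union adds +2; each star adds +2
Total: 6 + 2 + 0 = 8 states


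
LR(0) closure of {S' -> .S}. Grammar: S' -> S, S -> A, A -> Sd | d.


Start: S' -> .S
For each item with dot before a nonterminal B, add B -> .γ for every B-production
Closure: [S' -> .S, S -> .A, A -> .Sd, A -> .d]


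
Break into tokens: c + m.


Scan left to right, longest-match per lexeme
Tokens: ID(c), OP(+), ID(m)


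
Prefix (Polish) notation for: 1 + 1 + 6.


left-to-right (same/higher precedence on left): tree is (+ (+ 1 1) 6)
Prefix: + + 1 1 6


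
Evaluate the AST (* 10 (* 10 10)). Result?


Evaluate inner: (* 10 10) = 100
Evaluate root: (* 10 100) = 1000
Result: 1000


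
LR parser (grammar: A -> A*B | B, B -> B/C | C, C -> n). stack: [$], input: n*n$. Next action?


no handle on stack; shift 'n'
Action: shift


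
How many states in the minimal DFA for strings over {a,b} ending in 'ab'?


Track the longest suffix of input matching a prefix of 'ab': 3 classes (prefixes of length 0..2)
Minimal DFA: 3 states


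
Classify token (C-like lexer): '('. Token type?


Pattern: delimiter/punctuation
Type: PUNCTUATION


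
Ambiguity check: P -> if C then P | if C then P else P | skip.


dangling else: 'if C then if C then skip else skip' parses two ways
Ambiguous


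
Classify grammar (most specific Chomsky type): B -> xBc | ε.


Single nonterminal LHS, but x^n c^n is not regular
Classification: Type 2 (Context-Free)


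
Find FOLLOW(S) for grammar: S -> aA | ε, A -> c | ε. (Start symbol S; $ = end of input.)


$ ∈ FOLLOW(S). For each A -> αBβ: add FIRST(β)\{ε} to FOLLOW(B); if β nullable, add FOLLOW(A).
FOLLOW(S) = {$}


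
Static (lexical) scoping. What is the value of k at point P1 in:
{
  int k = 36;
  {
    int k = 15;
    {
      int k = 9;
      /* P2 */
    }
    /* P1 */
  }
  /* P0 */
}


k declared in the same block as P1
k = 15


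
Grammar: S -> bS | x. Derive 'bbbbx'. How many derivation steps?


Derivation: S => bS => bbS => bbbS => bbbbS => bbbbx
Steps: 5


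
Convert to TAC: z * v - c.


Break into single-operator statements:
t1 = z * v
t2 = t1 - c


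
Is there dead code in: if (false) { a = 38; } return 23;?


condition is constant false, so the whole block is unreachable
Dead: 'if (false) { a = 38; }'


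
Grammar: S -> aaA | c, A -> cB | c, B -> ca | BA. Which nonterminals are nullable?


A nonterminal is nullable iff some alternative derives ε (directly, or every symbol in it is nullable)
Nullable: {}
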